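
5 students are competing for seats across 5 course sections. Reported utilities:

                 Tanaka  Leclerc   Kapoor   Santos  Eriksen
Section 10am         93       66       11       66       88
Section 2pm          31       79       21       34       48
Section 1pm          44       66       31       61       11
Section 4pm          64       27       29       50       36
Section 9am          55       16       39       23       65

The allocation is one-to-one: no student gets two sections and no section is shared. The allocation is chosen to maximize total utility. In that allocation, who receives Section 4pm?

Tanaka receives Section 4pm.

Optimal: Tanaka→Section 4pm (64 points), Leclerc→Section 2pm (79 points), Kapoor→Section 9am (39 points), Santos→Section 1pm (61 points), Eriksen→Section 10am (88 points) — total 64+79+39+61+88 = 331 points.
Max-entry greedy (repeatedly take the single best remaining cell) gives 327 points, worse by 4.
Next-best assignment: Tanaka→Section 10am, Leclerc→Section 2pm, Kapoor→Section 4pm, Santos→Section 1pm, Eriksen→Section 9am = 327 points.
Every other assignment is strictly worse.
Tanaka's own top section is Section 10am (93 points), but forcing Tanaka→Section 10am and reassigning the rest optimally gives only 327 points — worse by 4.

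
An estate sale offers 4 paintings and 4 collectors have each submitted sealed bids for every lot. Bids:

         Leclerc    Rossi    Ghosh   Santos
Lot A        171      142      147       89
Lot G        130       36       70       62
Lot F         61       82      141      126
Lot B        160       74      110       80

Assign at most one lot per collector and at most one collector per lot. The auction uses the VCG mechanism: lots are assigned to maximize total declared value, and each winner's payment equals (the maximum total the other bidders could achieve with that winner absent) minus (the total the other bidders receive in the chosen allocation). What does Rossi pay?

Rossi pays $67.

Efficient allocation: Leclerc→Lot G ($130), Rossi→Lot A ($142), Ghosh→Lot B ($110), Santos→Lot F ($126); total welfare W = $508.
Rossi receives Lot A at value $142, so the others get W − 142 = $366.
Without Rossi: best allocation of the remaining 3 bidders over all 4 lots is Leclerc→Lot B ($160), Ghosh→Lot A ($147), Santos→Lot F ($126), total $433.
VCG payment = (others' best without Rossi) − (others' welfare with Rossi) = 433 − 366 = $67.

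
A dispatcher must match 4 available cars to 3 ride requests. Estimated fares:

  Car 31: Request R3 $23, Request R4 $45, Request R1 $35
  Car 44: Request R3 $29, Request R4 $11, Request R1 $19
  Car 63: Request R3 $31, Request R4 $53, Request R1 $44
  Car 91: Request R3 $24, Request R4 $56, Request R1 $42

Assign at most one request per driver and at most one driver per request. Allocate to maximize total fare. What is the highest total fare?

Optimal: Car 44→Request R3 ($29), Car 91→Request R4 ($56), Car 63→Request R1 ($44) — total 29+56+44 = $129.
Column-greedy (each request in turn goes to its best remaining driver) gives $122, worse by 7.

Maximum total: $129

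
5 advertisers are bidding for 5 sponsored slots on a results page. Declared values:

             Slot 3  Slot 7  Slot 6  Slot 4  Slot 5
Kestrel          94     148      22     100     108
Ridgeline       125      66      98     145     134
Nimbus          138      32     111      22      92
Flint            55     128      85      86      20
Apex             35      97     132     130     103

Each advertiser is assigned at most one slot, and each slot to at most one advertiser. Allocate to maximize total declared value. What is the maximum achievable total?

This is the linear assignment problem.
Optimal: Kestrel→Slot 5 ($108), Ridgeline→Slot 4 ($145), Nimbus→Slot 3 ($138), Flint→Slot 7 ($128), Apex→Slot 6 ($132) — total 108+145+138+128+132 = $651.
Max-entry greedy (repeatedly take the single best remaining cell) gives $583, worse by 68.
Swapping Apex↔Nimbus (Apex→Slot 3 $35, Nimbus→Slot 6 $111) loses 124.
Every other assignment is strictly worse.

Maximum total: $651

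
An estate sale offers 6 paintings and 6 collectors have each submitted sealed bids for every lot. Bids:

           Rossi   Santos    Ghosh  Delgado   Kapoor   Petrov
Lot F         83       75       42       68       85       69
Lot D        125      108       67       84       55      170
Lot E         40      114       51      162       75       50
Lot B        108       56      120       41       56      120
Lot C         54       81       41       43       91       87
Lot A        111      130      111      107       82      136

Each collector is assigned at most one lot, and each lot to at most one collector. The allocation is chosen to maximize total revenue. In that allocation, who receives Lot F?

Rossi receives Lot F.

This is the linear assignment problem.
Optimal: Rossi→Lot F ($83), Santos→Lot A ($130), Ghosh→Lot B ($120), Delgado→Lot E ($162), Kapoor→Lot C ($91), Petrov→Lot D ($170) — total 83+130+120+162+91+170 = $756.
Row-greedy (each collector in turn takes its best remaining lot) gives $697, worse by 59.
Swapping Delgado↔Petrov (Delgado→Lot D $84, Petrov→Lot E $50) loses 198.
Rossi's own top lot is Lot D ($125), but forcing Rossi→Lot D and reassigning the rest optimally gives only $709 — worse by 47.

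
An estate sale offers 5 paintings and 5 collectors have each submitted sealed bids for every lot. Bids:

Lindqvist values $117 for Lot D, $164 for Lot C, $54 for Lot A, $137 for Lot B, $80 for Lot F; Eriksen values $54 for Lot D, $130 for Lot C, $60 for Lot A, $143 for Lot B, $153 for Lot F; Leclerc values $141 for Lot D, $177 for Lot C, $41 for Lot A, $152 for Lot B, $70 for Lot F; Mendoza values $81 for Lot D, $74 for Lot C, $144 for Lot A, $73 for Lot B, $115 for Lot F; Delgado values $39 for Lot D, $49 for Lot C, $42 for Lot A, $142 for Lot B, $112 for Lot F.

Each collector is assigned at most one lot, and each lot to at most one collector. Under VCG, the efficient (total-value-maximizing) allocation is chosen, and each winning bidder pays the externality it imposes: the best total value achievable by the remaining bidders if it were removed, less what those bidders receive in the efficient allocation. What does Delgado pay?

Efficient allocation: Lindqvist→Lot C ($164), Eriksen→Lot F ($153), Leclerc→Lot D ($141), Mendoza→Lot A ($144), Delgado→Lot B ($142); total welfare W = $744.
Delgado receives Lot B at value $142, so the others get W − 142 = $602.
Without Delgado: best allocation of the remaining 4 bidders over all 5 lots is Lindqvist→Lot C ($164), Eriksen→Lot F ($153), Leclerc→Lot B ($152), Mendoza→Lot A ($144), total $613.
VCG payment = (others' best without Delgado) − (others' welfare with Delgado) = 613 − 602 = $11.

Delgado pays $11.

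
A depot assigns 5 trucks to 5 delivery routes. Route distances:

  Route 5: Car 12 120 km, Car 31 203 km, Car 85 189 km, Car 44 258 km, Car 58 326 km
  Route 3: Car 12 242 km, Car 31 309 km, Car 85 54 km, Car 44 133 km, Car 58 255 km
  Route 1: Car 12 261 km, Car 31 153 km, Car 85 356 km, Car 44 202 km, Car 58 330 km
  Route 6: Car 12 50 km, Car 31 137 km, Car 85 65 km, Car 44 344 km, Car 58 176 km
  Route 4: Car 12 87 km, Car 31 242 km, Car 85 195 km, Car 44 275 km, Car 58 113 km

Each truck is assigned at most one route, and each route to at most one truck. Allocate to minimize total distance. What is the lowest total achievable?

Optimal: Car 12→Route 5 (120 km), Car 31→Route 1 (153 km), Car 85→Route 6 (65 km), Car 44→Route 3 (133 km), Car 58→Route 4 (113 km) — total 120+153+65+133+113 = 584 km.
Column-greedy (each route in turn goes to its cheapest remaining truck) gives 778 km, worse by 194.

Minimum total: 584 km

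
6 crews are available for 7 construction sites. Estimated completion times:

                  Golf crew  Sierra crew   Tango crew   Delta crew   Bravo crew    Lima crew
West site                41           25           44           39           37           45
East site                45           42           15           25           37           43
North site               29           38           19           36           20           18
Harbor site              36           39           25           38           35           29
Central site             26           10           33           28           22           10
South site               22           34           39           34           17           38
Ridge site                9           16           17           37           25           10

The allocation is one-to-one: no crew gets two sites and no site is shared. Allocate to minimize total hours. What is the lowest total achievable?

Min total: 104 hours

Treat this as an assignment problem: match each crew to one site.
Optimal: Golf crew→Ridge site (9 hours), Sierra crew→Central site (10 hours), Tango crew→Harbor site (25 hours), Delta crew→East site (25 hours), Bravo crew→South site (17 hours), Lima crew→North site (18 hours) — total 9+10+25+25+17+18 = 104 hours.
Swapping Bravo crew↔Golf crew (Bravo crew→Ridge site 25 hours, Golf crew→South site 22 hours) adds 21.
Checked against all permutations: 104 hours is optimal.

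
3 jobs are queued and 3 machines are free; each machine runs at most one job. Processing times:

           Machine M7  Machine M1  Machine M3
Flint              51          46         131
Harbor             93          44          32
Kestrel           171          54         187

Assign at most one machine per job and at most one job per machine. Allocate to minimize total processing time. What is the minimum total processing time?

Optimal: Flint→Machine M7 (51 min), Harbor→Machine M3 (32 min), Kestrel→Machine M1 (54 min) — total 51+32+54 = 137 min.
Column-greedy (each machine in turn goes to its cheapest remaining job) gives 282 min, worse by 145.
Swapping Flint↔Harbor (Flint→Machine M3 131 min, Harbor→Machine M7 93 min) adds 141.

Minimum total: 137 min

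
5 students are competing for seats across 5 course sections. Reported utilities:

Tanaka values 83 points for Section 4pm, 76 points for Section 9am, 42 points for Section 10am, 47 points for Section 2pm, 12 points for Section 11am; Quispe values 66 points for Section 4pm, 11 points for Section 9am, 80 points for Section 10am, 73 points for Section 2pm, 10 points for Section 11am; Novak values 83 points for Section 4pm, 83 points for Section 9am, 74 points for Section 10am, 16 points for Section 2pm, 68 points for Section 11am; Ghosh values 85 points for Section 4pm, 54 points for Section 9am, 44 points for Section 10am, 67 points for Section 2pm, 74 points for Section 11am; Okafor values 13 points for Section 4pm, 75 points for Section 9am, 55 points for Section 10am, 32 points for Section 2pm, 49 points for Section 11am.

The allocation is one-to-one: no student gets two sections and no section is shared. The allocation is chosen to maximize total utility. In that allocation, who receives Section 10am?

Novak receives Section 10am.

This is the linear assignment problem.
Optimal: Tanaka→Section 4pm (83 points), Quispe→Section 2pm (73 points), Novak→Section 10am (74 points), Ghosh→Section 11am (74 points), Okafor→Section 9am (75 points) — total 83+73+74+74+75 = 379 points.
Row-greedy (each student in turn takes its best remaining section) gives 352 points, worse by 27.
Checked against all permutations: 379 points is optimal.
Novak's own top section is Section 4pm (83 points), but forcing Novak→Section 4pm and reassigning the rest optimally gives only 361 points — worse by 18.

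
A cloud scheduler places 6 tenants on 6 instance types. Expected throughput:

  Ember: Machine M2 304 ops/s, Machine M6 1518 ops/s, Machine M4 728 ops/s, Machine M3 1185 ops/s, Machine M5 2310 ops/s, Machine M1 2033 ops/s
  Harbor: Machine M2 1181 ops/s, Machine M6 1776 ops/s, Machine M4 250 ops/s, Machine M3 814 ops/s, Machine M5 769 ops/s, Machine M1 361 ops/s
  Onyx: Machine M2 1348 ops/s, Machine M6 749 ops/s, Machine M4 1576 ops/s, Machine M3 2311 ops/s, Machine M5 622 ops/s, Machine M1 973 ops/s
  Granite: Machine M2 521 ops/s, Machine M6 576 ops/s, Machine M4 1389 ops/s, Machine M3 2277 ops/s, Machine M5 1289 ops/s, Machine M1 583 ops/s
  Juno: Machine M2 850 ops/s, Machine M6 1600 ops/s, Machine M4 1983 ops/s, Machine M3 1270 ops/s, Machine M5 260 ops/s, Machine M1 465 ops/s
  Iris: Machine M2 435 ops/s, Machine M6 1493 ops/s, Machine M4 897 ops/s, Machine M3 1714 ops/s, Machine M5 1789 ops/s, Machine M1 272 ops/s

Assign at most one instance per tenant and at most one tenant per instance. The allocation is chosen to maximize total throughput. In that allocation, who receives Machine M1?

Ember receives Machine M1.

Optimal: Ember→Machine M1 (2033 ops/s), Harbor→Machine M6 (1776 ops/s), Onyx→Machine M2 (1348 ops/s), Granite→Machine M3 (2277 ops/s), Juno→Machine M4 (1983 ops/s), Iris→Machine M5 (1789 ops/s) — total 2033+1776+1348+2277+1983+1789 = 11206 ops/s.
Row-greedy (each tenant in turn takes its best remaining instance) gives 8908 ops/s, worse by 2298.
Swapping Juno↔Ember (Juno→Machine M1 465 ops/s, Ember→Machine M4 728 ops/s) loses 2823.
Ember's own top instance is Machine M5 (2310 ops/s), but forcing Ember→Machine M5 and reassigning the rest optimally gives only 10217 ops/s — worse by 989.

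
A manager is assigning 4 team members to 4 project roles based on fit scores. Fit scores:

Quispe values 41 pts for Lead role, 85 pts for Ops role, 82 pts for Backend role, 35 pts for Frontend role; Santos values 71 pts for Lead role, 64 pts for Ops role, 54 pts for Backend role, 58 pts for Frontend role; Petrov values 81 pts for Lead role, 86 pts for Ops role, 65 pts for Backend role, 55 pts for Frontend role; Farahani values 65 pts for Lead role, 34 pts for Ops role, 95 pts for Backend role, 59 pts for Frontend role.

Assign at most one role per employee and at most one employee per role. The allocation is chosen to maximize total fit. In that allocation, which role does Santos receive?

Santos receives Frontend role.

Optimal: Quispe→Ops role (85 pts), Santos→Frontend role (58 pts), Petrov→Lead role (81 pts), Farahani→Backend role (95 pts) — total 85+58+81+95 = 319 pts.
Max-entry greedy (repeatedly take the single best remaining cell) gives 287 pts, worse by 32.
Santos's own top role is Lead role (71 pts), but forcing Santos→Lead role and reassigning the rest optimally gives only 306 pts — worse by 13.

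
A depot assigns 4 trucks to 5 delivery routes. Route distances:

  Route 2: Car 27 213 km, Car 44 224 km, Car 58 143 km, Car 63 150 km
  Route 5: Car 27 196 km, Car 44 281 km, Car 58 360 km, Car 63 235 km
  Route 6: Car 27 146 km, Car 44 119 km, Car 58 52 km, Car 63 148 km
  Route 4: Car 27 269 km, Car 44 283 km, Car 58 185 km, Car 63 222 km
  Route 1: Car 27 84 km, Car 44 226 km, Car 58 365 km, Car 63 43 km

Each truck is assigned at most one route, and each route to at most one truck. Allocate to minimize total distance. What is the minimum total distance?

This is a one-to-one assignment (minimum-cost bipartite matching).
Optimal: Car 27→Route 5 (196 km), Car 44→Route 6 (119 km), Car 58→Route 2 (143 km), Car 63→Route 1 (43 km) — total 196+119+143+43 = 501 km.
Column-greedy (each route in turn goes to its cheapest remaining truck) gives 680 km, worse by 179.
Every other assignment is strictly worse.

Min total: 501 km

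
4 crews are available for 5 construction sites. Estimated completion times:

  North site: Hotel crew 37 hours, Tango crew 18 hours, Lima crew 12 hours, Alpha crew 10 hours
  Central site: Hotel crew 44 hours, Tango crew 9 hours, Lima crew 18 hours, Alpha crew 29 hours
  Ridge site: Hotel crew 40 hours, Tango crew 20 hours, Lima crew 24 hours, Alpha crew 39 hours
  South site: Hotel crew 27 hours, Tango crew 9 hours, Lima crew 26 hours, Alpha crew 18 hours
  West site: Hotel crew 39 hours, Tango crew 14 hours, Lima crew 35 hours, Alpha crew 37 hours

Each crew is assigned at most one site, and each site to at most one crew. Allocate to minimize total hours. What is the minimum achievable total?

Optimal: Hotel crew→South site (27 hours), Tango crew→West site (14 hours), Lima crew→Central site (18 hours), Alpha crew→North site (10 hours) — total 27+14+18+10 = 69 hours.
Min-entry greedy (repeatedly take the single cheapest remaining cell) gives 70 hours, worse by 1.
Every other assignment is strictly worse.

Min total: 69 hours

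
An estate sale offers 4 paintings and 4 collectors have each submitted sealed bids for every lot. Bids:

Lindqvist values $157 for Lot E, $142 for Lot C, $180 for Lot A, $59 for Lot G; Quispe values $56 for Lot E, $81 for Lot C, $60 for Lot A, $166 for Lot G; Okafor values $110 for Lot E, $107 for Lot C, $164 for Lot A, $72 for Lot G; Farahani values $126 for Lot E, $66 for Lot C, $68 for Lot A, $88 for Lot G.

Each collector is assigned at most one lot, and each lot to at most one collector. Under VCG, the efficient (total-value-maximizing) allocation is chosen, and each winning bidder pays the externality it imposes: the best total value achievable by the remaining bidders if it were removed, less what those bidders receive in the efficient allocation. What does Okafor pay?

Efficient allocation: Lindqvist→Lot C ($142), Quispe→Lot G ($166), Okafor→Lot A ($164), Farahani→Lot E ($126); total welfare W = $598.
Okafor receives Lot A at value $164, so the others get W − 164 = $434.
Without Okafor: best allocation of the remaining 3 bidders over all 4 lots is Lindqvist→Lot A ($180), Quispe→Lot G ($166), Farahani→Lot E ($126), total $472.
VCG payment = (others' best without Okafor) − (others' welfare with Okafor) = 472 − 434 = $38.

Okafor pays $38.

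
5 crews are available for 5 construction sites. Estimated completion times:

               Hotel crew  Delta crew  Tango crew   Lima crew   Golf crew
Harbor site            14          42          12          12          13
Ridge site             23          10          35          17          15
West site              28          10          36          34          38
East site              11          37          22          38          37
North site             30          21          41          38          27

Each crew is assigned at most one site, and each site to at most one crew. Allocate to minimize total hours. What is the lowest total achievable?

Optimal: Hotel crew→East site (11 hours), Delta crew→West site (10 hours), Tango crew→Harbor site (12 hours), Lima crew→Ridge site (17 hours), Golf crew→North site (27 hours) — total 11+10+12+17+27 = 77 hours.
Min-entry greedy (repeatedly take the single cheapest remaining cell) gives 94 hours, worse by 17.
Swapping Delta crew↔Golf crew (Delta crew→North site 21 hours, Golf crew→West site 38 hours) adds 22.

Min total: 77 hours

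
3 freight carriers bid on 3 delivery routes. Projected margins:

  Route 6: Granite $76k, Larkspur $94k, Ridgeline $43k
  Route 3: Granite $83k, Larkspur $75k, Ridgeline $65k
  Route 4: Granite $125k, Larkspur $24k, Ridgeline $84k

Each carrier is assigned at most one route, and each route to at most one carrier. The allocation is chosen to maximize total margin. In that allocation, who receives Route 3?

Optimal: Granite→Route 4 ($125k), Larkspur→Route 6 ($94k), Ridgeline→Route 3 ($65k) — total 125+94+65 = $284k.
Every other assignment is strictly worse.
Ridgeline's own top route is Route 4 ($84k), but forcing Ridgeline→Route 4 and reassigning the rest optimally gives only $261k — worse by 23.

Ridgeline receives Route 3.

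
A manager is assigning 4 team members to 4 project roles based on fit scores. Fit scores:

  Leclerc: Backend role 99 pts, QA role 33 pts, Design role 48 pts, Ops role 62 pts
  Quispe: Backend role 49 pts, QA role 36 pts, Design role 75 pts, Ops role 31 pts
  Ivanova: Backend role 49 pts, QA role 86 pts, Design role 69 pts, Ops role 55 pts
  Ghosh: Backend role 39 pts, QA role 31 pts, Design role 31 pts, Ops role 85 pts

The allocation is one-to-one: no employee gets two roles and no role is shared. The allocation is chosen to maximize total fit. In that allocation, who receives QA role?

Ivanova receives QA role.

Optimal: Leclerc→Backend role (99 pts), Quispe→Design role (75 pts), Ivanova→QA role (86 pts), Ghosh→Ops role (85 pts) — total 99+75+86+85 = 345 pts.
Next-best assignment: Leclerc→Backend role, Quispe→QA role, Ivanova→Design role, Ghosh→Ops role = 289 pts.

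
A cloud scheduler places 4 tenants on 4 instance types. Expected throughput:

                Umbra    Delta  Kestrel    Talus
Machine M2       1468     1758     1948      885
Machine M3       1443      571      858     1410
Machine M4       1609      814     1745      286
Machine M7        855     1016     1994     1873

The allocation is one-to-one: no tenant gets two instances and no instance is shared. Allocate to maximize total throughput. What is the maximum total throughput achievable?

This is a one-to-one assignment (maximum-weight bipartite matching).
Optimal: Umbra→Machine M3 (1443 ops/s), Delta→Machine M2 (1758 ops/s), Kestrel→Machine M4 (1745 ops/s), Talus→Machine M7 (1873 ops/s) — total 1443+1758+1745+1873 = 6819 ops/s.
Row-greedy (each tenant in turn takes its best remaining instance) gives 6771 ops/s, worse by 48.

Max total: 6819 ops/s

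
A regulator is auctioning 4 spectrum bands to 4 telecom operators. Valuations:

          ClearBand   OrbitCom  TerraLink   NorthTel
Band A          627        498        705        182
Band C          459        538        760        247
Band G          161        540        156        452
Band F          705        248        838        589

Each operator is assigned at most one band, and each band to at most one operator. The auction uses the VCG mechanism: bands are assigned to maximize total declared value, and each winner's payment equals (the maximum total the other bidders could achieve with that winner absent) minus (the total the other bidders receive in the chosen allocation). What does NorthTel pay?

Efficient allocation: ClearBand→Band A ($627M), OrbitCom→Band G ($540M), TerraLink→Band C ($760M), NorthTel→Band F ($589M); total welfare W = $2516M.
NorthTel receives Band F at value $589M, so the others get W − 589 = $1927M.
Without NorthTel: best allocation of the remaining 3 bidders over all 4 bands is ClearBand→Band A ($627M), OrbitCom→Band G ($540M), TerraLink→Band F ($838M), total $2005M.
VCG payment = (others' best without NorthTel) − (others' welfare with NorthTel) = 2005 − 1927 = $78M.

NorthTel pays $78M.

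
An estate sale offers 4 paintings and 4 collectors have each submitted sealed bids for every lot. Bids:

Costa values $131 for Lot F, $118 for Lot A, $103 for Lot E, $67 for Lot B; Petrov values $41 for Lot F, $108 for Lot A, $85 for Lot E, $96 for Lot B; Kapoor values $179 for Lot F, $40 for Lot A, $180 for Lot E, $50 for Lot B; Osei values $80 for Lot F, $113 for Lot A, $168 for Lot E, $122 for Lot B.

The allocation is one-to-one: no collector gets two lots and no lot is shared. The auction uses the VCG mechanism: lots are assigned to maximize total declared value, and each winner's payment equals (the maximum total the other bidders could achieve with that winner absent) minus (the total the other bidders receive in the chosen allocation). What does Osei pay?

Efficient allocation: Costa→Lot A ($118), Petrov→Lot B ($96), Kapoor→Lot F ($179), Osei→Lot E ($168); total welfare W = $561.
Osei receives Lot E at value $168, so the others get W − 168 = $393.
Without Osei: best allocation of the remaining 3 bidders over all 4 lots is Costa→Lot F ($131), Petrov→Lot A ($108), Kapoor→Lot E ($180), total $419.
VCG payment = (others' best without Osei) − (others' welfare with Osei) = 419 − 393 = $26.

Osei pays $26.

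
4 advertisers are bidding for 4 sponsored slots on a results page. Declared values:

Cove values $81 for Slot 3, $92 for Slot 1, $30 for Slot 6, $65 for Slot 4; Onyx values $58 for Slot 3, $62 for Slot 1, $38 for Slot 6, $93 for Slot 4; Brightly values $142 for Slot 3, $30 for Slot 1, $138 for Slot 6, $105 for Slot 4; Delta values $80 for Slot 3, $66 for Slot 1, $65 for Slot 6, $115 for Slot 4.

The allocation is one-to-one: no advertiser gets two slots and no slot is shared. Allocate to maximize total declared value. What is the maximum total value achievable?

Maximum total: $403

This is a one-to-one assignment (maximum-weight bipartite matching).
Optimal: Cove→Slot 1 ($92), Onyx→Slot 3 ($58), Brightly→Slot 6 ($138), Delta→Slot 4 ($115) — total 92+58+138+115 = $403.
Column-greedy (each slot in turn goes to its best remaining advertiser) gives $392, worse by 11.
Swapping Delta↔Brightly (Delta→Slot 6 $65, Brightly→Slot 4 $105) loses 83.
Checked against all permutations: $403 is optimal.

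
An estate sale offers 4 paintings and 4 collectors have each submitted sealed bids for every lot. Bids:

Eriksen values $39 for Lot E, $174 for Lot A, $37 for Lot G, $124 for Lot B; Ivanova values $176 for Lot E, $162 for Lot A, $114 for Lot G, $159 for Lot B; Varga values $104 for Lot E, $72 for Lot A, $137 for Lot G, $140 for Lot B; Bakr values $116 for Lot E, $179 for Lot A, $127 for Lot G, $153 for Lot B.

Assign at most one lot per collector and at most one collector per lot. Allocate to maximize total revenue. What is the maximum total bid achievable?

This is the linear assignment problem.
Optimal: Eriksen→Lot A ($174), Ivanova→Lot E ($176), Varga→Lot G ($137), Bakr→Lot B ($153) — total 174+176+137+153 = $640.
Max-entry greedy (repeatedly take the single best remaining cell) gives $532, worse by 108.
Every other assignment is strictly worse.

Maximum total: $640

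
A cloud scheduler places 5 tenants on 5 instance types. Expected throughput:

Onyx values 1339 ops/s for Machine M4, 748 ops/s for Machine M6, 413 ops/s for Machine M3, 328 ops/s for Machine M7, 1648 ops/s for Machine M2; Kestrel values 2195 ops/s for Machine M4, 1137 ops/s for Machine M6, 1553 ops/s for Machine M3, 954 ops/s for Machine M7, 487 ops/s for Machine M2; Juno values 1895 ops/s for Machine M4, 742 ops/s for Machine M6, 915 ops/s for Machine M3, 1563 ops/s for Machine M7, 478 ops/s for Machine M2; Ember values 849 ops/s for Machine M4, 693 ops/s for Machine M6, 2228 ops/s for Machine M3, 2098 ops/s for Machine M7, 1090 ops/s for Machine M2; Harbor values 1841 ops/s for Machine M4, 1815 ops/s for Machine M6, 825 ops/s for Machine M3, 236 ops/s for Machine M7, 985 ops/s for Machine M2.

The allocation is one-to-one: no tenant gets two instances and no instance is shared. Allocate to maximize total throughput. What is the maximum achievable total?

Optimal: Onyx→Machine M2 (1648 ops/s), Kestrel→Machine M4 (2195 ops/s), Juno→Machine M7 (1563 ops/s), Ember→Machine M3 (2228 ops/s), Harbor→Machine M6 (1815 ops/s) — total 1648+2195+1563+2228+1815 = 9449 ops/s.

Maximum total: 9449 ops/s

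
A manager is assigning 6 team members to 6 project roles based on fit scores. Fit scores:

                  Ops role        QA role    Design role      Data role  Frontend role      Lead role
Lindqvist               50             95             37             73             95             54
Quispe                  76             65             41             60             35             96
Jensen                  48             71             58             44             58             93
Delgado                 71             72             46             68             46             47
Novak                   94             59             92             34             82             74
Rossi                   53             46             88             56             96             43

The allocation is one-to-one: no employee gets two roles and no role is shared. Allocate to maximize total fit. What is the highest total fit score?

Optimal: Lindqvist→QA role (95 pts), Quispe→Ops role (76 pts), Jensen→Lead role (93 pts), Delgado→Data role (68 pts), Novak→Design role (92 pts), Rossi→Frontend role (96 pts) — total 95+76+93+68+92+96 = 520 pts.
Max-entry greedy (repeatedly take the single best remaining cell) gives 507 pts, worse by 13.
Next-best assignment: Lindqvist→Frontend role, Quispe→Lead role, Jensen→QA role, Delgado→Data role, Novak→Ops role, Rossi→Design role = 512 pts.
Checked against all permutations: 520 pts is optimal.

Maximum total: 520 pts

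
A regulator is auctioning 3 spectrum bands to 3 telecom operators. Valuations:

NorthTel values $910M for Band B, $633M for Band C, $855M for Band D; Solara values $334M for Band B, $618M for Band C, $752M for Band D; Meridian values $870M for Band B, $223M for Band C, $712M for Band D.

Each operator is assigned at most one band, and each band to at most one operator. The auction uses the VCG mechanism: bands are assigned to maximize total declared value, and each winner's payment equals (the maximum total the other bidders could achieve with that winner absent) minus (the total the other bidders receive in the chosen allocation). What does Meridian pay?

Efficient allocation: NorthTel→Band D ($855M), Solara→Band C ($618M), Meridian→Band B ($870M); total welfare W = $2343M.
Meridian receives Band B at value $870M, so the others get W − 870 = $1473M.
Without Meridian: best allocation of the remaining 2 bidders over all 3 bands is NorthTel→Band B ($910M), Solara→Band D ($752M), total $1662M.
VCG payment = (others' best without Meridian) − (others' welfare with Meridian) = 1662 − 1473 = $189M.

Meridian pays $189M.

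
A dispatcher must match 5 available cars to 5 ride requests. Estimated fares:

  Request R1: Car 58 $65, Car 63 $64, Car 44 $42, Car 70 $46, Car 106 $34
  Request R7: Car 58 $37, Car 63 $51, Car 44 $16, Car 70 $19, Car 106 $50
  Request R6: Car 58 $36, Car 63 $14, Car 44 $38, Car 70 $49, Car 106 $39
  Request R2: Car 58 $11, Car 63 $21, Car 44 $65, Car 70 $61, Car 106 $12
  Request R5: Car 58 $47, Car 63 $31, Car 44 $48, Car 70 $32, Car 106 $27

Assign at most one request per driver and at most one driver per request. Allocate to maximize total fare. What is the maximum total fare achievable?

Optimal: Car 58→Request R5 ($47), Car 63→Request R1 ($64), Car 44→Request R2 ($65), Car 70→Request R6 ($49), Car 106→Request R7 ($50) — total 47+64+65+49+50 = $275.

Max total: $275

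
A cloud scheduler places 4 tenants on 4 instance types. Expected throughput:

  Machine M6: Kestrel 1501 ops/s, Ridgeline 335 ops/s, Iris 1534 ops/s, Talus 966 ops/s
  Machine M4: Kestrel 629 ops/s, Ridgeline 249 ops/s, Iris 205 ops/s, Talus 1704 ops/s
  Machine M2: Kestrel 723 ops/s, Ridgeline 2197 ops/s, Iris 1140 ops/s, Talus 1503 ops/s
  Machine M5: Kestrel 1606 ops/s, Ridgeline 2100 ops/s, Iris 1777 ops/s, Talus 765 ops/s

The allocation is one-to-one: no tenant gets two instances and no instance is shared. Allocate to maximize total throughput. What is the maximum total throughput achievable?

Max total: 7179 ops/s

Optimal: Kestrel→Machine M6 (1501 ops/s), Ridgeline→Machine M2 (2197 ops/s), Iris→Machine M5 (1777 ops/s), Talus→Machine M4 (1704 ops/s) — total 1501+2197+1777+1704 = 7179 ops/s.
Column-greedy (each instance in turn goes to its best remaining tenant) gives 7041 ops/s, worse by 138.
Next-best assignment: Kestrel→Machine M5, Ridgeline→Machine M2, Iris→Machine M6, Talus→Machine M4 = 7041 ops/s.
Every other assignment is strictly worse.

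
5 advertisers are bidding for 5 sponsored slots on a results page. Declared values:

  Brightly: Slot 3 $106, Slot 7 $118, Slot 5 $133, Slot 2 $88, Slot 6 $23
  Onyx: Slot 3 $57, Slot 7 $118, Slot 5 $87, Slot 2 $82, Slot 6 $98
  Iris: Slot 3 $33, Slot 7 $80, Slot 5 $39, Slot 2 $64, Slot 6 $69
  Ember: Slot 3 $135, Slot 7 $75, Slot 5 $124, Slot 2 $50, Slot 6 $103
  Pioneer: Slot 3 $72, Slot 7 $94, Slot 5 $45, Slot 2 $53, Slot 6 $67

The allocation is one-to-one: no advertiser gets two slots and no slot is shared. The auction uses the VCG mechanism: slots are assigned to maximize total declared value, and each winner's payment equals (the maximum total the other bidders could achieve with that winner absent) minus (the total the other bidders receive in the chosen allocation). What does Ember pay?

Efficient allocation: Brightly→Slot 5 ($133), Onyx→Slot 6 ($98), Iris→Slot 2 ($64), Ember→Slot 3 ($135), Pioneer→Slot 7 ($94); total welfare W = $524.
Ember receives Slot 3 at value $135, so the others get W − 135 = $389.
Without Ember: best allocation of the remaining 4 bidders over all 5 slots is Brightly→Slot 5 ($133), Onyx→Slot 7 ($118), Iris→Slot 6 ($69), Pioneer→Slot 3 ($72), total $392.
VCG payment = (others' best without Ember) − (others' welfare with Ember) = 392 − 389 = $3.

Ember pays $3.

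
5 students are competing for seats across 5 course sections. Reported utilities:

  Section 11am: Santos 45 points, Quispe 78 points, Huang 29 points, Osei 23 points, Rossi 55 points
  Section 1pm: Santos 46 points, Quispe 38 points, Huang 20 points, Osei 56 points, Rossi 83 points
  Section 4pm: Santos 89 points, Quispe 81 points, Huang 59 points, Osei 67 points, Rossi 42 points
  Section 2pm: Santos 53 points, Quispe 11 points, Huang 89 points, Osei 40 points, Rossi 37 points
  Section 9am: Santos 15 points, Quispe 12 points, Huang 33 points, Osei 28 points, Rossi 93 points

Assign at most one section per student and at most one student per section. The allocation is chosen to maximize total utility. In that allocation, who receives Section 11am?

Quispe receives Section 11am.

Treat this as an assignment problem: match each student to one section.
Optimal: Santos→Section 4pm (89 points), Quispe→Section 11am (78 points), Huang→Section 2pm (89 points), Osei→Section 1pm (56 points), Rossi→Section 9am (93 points) — total 89+78+89+56+93 = 405 points.
Column-greedy (each section in turn goes to its best remaining student) gives 367 points, worse by 38.
Next-best assignment: Santos→Section 1pm, Quispe→Section 11am, Huang→Section 2pm, Osei→Section 4pm, Rossi→Section 9am = 373 points.
Swapping Huang↔Santos (Huang→Section 4pm 59 points, Santos→Section 2pm 53 points) loses 66.
Checked against all permutations: 405 points is optimal.
Quispe's own top section is Section 4pm (81 points), but forcing Quispe→Section 4pm and reassigning the rest optimally gives only 364 points — worse by 41.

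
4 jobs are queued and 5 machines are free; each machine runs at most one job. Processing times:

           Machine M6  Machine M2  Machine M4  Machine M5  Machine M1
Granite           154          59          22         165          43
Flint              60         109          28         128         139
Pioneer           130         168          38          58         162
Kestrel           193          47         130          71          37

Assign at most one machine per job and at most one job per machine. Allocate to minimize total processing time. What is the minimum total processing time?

Min total: 176 min

Optimal: Granite→Machine M1 (43 min), Flint→Machine M4 (28 min), Pioneer→Machine M5 (58 min), Kestrel→Machine M2 (47 min) — total 43+28+58+47 = 176 min.
Column-greedy (each machine in turn goes to its cheapest remaining job) gives 187 min, worse by 11.
Swapping Flint↔Granite (Flint→Machine M1 139 min, Granite→Machine M4 22 min) adds 90.
Every other assignment is strictly worse.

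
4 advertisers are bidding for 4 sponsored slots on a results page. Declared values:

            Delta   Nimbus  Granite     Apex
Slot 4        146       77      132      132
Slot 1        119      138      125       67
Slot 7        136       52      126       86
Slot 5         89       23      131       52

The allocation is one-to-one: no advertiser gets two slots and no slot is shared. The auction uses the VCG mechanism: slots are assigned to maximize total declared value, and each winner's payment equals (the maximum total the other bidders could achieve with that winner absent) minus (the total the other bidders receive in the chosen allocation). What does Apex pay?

Apex pays $10.

Efficient allocation: Delta→Slot 7 ($136), Nimbus→Slot 1 ($138), Granite→Slot 5 ($131), Apex→Slot 4 ($132); total welfare W = $537.
Apex receives Slot 4 at value $132, so the others get W − 132 = $405.
Without Apex: best allocation of the remaining 3 bidders over all 4 slots is Delta→Slot 4 ($146), Nimbus→Slot 1 ($138), Granite→Slot 5 ($131), total $415.
VCG payment = (others' best without Apex) − (others' welfare with Apex) = 415 − 405 = $10.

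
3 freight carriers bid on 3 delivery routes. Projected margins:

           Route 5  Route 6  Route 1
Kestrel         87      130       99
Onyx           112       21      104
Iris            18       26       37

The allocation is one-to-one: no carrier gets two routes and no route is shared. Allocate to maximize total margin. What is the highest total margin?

This is a one-to-one assignment (maximum-weight bipartite matching).
Optimal: Kestrel→Route 6 ($130k), Onyx→Route 5 ($112k), Iris→Route 1 ($37k) — total 130+112+37 = $279k.
Swapping Kestrel↔Iris (Kestrel→Route 1 $99k, Iris→Route 6 $26k) loses 42.

Maximum total: $279k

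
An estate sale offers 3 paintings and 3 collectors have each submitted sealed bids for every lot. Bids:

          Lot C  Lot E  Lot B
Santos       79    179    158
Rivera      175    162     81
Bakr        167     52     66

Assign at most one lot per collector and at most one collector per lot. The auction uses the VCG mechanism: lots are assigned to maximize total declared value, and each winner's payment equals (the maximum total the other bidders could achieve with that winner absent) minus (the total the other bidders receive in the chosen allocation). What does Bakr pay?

Efficient allocation: Santos→Lot B ($158), Rivera→Lot E ($162), Bakr→Lot C ($167); total welfare W = $487.
Bakr receives Lot C at value $167, so the others get W − 167 = $320.
Without Bakr: best allocation of the remaining 2 bidders over all 3 lots is Santos→Lot E ($179), Rivera→Lot C ($175), total $354.
VCG payment = (others' best without Bakr) − (others' welfare with Bakr) = 354 − 320 = $34.

Bakr pays $34.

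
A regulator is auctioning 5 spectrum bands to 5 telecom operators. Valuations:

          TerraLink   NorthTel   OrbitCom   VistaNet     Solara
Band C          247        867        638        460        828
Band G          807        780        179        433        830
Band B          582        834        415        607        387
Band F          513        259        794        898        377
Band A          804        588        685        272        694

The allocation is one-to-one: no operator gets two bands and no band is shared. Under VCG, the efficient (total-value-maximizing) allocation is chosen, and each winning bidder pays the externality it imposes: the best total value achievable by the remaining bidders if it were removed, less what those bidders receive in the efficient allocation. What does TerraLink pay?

TerraLink pays $35M.

Efficient allocation: TerraLink→Band G ($807M), NorthTel→Band B ($834M), OrbitCom→Band A ($685M), VistaNet→Band F ($898M), Solara→Band C ($828M); total welfare W = $4052M.
TerraLink receives Band G at value $807M, so the others get W − 807 = $3245M.
Without TerraLink: best allocation of the remaining 4 bidders over all 5 bands is NorthTel→Band C ($867M), OrbitCom→Band A ($685M), VistaNet→Band F ($898M), Solara→Band G ($830M), total $3280M.
VCG payment = (others' best without TerraLink) − (others' welfare with TerraLink) = 3280 − 3245 = $35M.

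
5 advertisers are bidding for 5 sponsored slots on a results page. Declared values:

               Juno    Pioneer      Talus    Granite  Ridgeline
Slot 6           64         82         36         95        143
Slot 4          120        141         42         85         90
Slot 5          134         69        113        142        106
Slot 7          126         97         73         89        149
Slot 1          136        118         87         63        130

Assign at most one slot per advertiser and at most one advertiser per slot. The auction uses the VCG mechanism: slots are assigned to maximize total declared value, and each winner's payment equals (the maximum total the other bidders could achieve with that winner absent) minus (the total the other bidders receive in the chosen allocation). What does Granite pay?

Granite pays $42.

Efficient allocation: Juno→Slot 7 ($126), Pioneer→Slot 4 ($141), Talus→Slot 1 ($87), Granite→Slot 5 ($142), Ridgeline→Slot 6 ($143); total welfare W = $639.
Granite receives Slot 5 at value $142, so the others get W − 142 = $497.
Without Granite: best allocation of the remaining 4 bidders over all 5 slots is Juno→Slot 1 ($136), Pioneer→Slot 4 ($141), Talus→Slot 5 ($113), Ridgeline→Slot 7 ($149), total $539.
VCG payment = (others' best without Granite) − (others' welfare with Granite) = 539 − 497 = $42.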